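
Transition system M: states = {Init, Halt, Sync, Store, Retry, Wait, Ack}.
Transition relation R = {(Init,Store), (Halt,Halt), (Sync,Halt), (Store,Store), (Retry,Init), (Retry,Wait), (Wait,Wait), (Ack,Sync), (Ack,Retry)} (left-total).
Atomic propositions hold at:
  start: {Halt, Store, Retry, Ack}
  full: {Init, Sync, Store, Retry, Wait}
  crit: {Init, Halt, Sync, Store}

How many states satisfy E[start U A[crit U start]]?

A[crit U start]: least fixpoint, start Z0 = Sat(start) = {Halt, Store, Retry, Ack}, add states in Sat(crit) with every successor in Z. Z1 = {Init, Halt, Sync, Store, Retry, Ack}; fixed.
Sat(A[crit U start]) = {Init, Halt, Sync, Store, Retry, Ack}
E[start U A[crit U start]]: least fixpoint, start Z0 = Sat(A[crit U start]) = {Init, Halt, Sync, Store, Retry, Ack}, add states in Sat(start) with some successor in Z. Already a fixed point.
Sat(E[start U A[crit U start]]) = {Init, Halt, Sync, Store, Retry, Ack}
|Sat(E[start U A[crit U start]])| = |{Init, Halt, Sync, Store, Retry, Ack}| = 6.

6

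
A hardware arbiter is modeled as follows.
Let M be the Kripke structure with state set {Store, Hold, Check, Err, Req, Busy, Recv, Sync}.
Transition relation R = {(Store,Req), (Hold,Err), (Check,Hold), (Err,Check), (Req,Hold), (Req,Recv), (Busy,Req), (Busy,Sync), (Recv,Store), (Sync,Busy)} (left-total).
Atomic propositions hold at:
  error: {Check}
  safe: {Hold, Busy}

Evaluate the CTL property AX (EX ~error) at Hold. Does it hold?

Sat(~error) = {Store, Hold, Err, Req, Busy, Recv, Sync}
Sat(EX ~error) = {s : some successor in {Store, Hold, Err, Req, Busy, Recv, Sync}} = {Store, Hold, Check, Req, Busy, Recv, Sync}
Sat(AX (EX ~error)) = {s : every successor in {Store, Hold, Check, Req, Busy, Recv, Sync}} = {Store, Check, Err, Req, Busy, Recv, Sync}
Hold ∉ Sat(AX (EX ~error)) = {Store, Check, Err, Req, Busy, Recv, Sync}, so the formula does not hold at Hold.

No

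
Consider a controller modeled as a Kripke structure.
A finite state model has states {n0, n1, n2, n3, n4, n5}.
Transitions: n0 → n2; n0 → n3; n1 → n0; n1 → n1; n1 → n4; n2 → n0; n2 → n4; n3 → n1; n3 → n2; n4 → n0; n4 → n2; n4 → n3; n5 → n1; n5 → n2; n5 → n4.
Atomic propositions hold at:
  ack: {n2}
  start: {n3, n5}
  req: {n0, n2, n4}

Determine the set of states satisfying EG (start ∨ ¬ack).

Sat(¬ack) = {n0, n1, n3, n4, n5}
Sat(start ∨ ¬ack) = {n0, n1, n3, n4, n5}
EG (start ∨ ¬ack): greatest fixpoint, start Z0 = {n0, n1, n3, n4, n5}, keep only states in Sat with some successor in Z. Already a fixed point.
Sat(EG (start ∨ ¬ack)) = {n0, n1, n3, n4, n5}

{n0, n1, n3, n4, n5}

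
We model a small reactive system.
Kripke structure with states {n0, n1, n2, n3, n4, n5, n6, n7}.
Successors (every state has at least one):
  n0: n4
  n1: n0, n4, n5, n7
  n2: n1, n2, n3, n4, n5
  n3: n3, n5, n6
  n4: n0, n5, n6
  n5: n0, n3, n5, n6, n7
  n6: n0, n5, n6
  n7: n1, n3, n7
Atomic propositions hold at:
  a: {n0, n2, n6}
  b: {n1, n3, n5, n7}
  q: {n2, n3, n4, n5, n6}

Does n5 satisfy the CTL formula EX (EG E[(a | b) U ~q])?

Sat(a | b) = {n0, n1, n2, n3, n5, n6, n7}
Sat(~q) = {n0, n1, n7}
E[(a | b) U ~q]: least fixpoint, start Z0 = Sat(~q) = {n0, n1, n7}, add states in Sat(a | b) with some successor in Z. Z1 = {n0, n1, n2, n5, n6, n7}; Z2 = {n0, n1, n2, n3, n5, n6, n7}; fixed.
Sat(E[(a | b) U ~q]) = {n0, n1, n2, n3, n5, n6, n7}
EG E[(a | b) U ~q]: greatest fixpoint, start Z0 = {n0, n1, n2, n3, n5, n6, n7}, keep only states in Sat with some successor in Z. Z1 = {n1, n2, n3, n5, n6, n7}; fixed.
Sat(EG E[(a | b) U ~q]) = {n1, n2, n3, n5, n6, n7}
Sat(EX (EG E[(a | b) U ~q])) = {s : some successor in {n1, n2, n3, n5, n6, n7}} = {n1, n2, n3, n4, n5, n6, n7}
n5 ∈ Sat(EX (EG E[(a | b) U ~q])) = {n1, n2, n3, n4, n5, n6, n7}, so the formula holds at n5.

Yes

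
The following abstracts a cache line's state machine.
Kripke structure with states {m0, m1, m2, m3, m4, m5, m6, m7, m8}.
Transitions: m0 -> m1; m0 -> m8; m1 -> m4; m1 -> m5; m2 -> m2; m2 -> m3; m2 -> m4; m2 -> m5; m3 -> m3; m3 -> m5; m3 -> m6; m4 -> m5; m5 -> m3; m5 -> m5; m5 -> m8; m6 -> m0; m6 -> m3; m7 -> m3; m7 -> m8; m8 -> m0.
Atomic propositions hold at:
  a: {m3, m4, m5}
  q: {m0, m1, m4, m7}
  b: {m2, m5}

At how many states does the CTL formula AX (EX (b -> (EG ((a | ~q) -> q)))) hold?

7

Sat(~q) = {m2, m3, m5, m6, m8}
Sat(a | ~q) = {m2, m3, m4, m5, m6, m8}
Sat((a | ~q) -> q) = {m0, m1, m4, m7}
EG ((a | ~q) -> q): greatest fixpoint, start Z0 = {m0, m1, m4, m7}, keep only states in Sat with some successor in Z. Z1 = {m0, m1}; Z2 = {m0}; Z3 = ∅; fixed.
Sat(EG ((a | ~q) -> q)) = ∅
Sat(b -> (EG ((a | ~q) -> q))) = {m0, m1, m3, m4, m6, m7, m8}
Sat(EX (b -> (EG ((a | ~q) -> q)))) = {s : some successor in {m0, m1, m3, m4, m6, m7, m8}} = {m0, m1, m2, m3, m5, m6, m7, m8}
Sat(AX (EX (b -> (EG ((a | ~q) -> q))))) = {s : every successor in {m0, m1, m2, m3, m5, m6, m7, m8}} = {m0, m3, m4, m5, m6, m7, m8}
|Sat(AX (EX (b -> (EG ((a | ~q) -> q)))))| = |{m0, m3, m4, m5, m6, m7, m8}| = 7.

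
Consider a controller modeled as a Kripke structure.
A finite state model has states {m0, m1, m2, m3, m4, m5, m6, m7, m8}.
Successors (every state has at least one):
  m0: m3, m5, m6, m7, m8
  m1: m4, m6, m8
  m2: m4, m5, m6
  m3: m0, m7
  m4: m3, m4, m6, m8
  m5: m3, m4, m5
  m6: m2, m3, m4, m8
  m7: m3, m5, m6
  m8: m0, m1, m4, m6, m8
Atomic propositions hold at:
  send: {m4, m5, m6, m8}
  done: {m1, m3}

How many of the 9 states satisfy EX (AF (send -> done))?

Sat(send -> done) = {m0, m1, m2, m3, m7}
AF (send -> done): least fixpoint, start Z0 = {m0, m1, m2, m3, m7}, add states with every successor in Z. Already a fixed point.
Sat(AF (send -> done)) = {m0, m1, m2, m3, m7}
Sat(EX (AF (send -> done))) = {s : some successor in {m0, m1, m2, m3, m7}} = {m0, m3, m4, m5, m6, m7, m8}
|Sat(EX (AF (send -> done)))| = |{m0, m3, m4, m5, m6, m7, m8}| = 7.

7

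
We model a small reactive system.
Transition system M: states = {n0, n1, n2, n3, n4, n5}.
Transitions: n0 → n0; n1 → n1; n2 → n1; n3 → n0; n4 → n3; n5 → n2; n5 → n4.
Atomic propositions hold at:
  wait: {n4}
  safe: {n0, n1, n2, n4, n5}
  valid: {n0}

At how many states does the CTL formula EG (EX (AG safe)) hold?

AG safe: greatest fixpoint, start Z0 = {n0, n1, n2, n4, n5}, keep only states in Sat with every successor in Z. Z1 = {n0, n1, n2, n5}; Z2 = {n0, n1, n2}; fixed.
Sat(AG safe) = {n0, n1, n2}
Sat(EX (AG safe)) = {s : some successor in {n0, n1, n2}} = {n0, n1, n2, n3, n5}
EG (EX (AG safe)): greatest fixpoint, start Z0 = {n0, n1, n2, n3, n5}, keep only states in Sat with some successor in Z. Already a fixed point.
Sat(EG (EX (AG safe))) = {n0, n1, n2, n3, n5}
|Sat(EG (EX (AG safe)))| = |{n0, n1, n2, n3, n5}| = 5.

5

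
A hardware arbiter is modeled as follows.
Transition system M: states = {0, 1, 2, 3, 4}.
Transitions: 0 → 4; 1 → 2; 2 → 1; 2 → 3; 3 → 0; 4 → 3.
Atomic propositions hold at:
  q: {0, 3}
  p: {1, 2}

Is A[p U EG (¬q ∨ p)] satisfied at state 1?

Sat(¬q) = {1, 2, 4}
Sat(¬q ∨ p) = {1, 2, 4}
EG (¬q ∨ p): greatest fixpoint, start Z0 = {1, 2, 4}, keep only states in Sat with some successor in Z. Z1 = {1, 2}; fixed.
Sat(EG (¬q ∨ p)) = {1, 2}
A[p U EG (¬q ∨ p)]: least fixpoint, start Z0 = Sat(EG (¬q ∨ p)) = {1, 2}, add states in Sat(p) with every successor in Z. Already a fixed point.
Sat(A[p U EG (¬q ∨ p)]) = {1, 2}
1 ∈ Sat(A[p U EG (¬q ∨ p)]) = {1, 2}, so the formula holds at 1.

Yes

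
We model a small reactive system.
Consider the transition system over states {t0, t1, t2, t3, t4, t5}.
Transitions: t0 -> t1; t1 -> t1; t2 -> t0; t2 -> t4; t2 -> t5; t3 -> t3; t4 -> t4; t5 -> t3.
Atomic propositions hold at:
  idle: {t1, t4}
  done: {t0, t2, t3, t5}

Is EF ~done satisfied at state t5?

Sat(~done) = {t1, t4}
EF ~done: least fixpoint, start Z0 = {t1, t4}, add states with some successor in Z. Z1 = {t0, t1, t2, t4}; fixed.
Sat(EF ~done) = {t0, t1, t2, t4}
t5 ∉ Sat(EF ~done) = {t0, t1, t2, t4}, so the formula does not hold at t5.

No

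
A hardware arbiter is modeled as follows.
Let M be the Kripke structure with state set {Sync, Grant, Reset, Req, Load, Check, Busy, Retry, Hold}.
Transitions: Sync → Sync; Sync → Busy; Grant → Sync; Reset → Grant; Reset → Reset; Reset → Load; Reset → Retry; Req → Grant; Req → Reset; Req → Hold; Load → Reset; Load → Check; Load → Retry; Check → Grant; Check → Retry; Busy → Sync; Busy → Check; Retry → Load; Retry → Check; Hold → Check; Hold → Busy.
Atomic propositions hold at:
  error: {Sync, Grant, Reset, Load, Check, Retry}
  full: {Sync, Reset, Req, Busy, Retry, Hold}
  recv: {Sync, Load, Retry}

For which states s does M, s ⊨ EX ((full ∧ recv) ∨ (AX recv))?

Sat(full ∧ recv) = {Sync, Retry}
Sat(AX recv) = {s : every successor in {Sync, Load, Retry}} = {Grant}
Sat((full ∧ recv) ∨ (AX recv)) = {Sync, Grant, Retry}
Sat(EX ((full ∧ recv) ∨ (AX recv))) = {s : some successor in {Sync, Grant, Retry}} = {Sync, Grant, Reset, Req, Load, Check, Busy}

{Sync, Grant, Reset, Req, Load, Check, Busy}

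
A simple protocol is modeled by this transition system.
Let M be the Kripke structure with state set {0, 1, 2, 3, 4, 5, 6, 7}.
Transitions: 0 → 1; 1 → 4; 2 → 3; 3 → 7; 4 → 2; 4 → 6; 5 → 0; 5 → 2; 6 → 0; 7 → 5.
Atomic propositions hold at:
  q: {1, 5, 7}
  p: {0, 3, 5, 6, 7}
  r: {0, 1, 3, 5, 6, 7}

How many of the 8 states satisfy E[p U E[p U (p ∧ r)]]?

Sat(p ∧ r) = {0, 3, 5, 6, 7}
E[p U (p ∧ r)]: least fixpoint, start Z0 = Sat((p ∧ r)) = {0, 3, 5, 6, 7}, add states in Sat(p) with some successor in Z. Already a fixed point.
Sat(E[p U (p ∧ r)]) = {0, 3, 5, 6, 7}
E[p U E[p U (p ∧ r)]]: least fixpoint, start Z0 = Sat(E[p U (p ∧ r)]) = {0, 3, 5, 6, 7}, add states in Sat(p) with some successor in Z. Already a fixed point.
Sat(E[p U E[p U (p ∧ r)]]) = {0, 3, 5, 6, 7}
|Sat(E[p U E[p U (p ∧ r)]])| = |{0, 3, 5, 6, 7}| = 5.

5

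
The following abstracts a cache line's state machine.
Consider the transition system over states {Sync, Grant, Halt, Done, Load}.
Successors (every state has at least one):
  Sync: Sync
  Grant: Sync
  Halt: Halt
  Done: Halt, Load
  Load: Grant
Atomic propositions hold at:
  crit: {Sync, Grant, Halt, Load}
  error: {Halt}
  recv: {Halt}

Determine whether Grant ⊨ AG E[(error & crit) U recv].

Sat(error & crit) = {Halt}
E[(error & crit) U recv]: least fixpoint, start Z0 = Sat(recv) = {Halt}, add states in Sat(error & crit) with some successor in Z. Already a fixed point.
Sat(E[(error & crit) U recv]) = {Halt}
AG E[(error & crit) U recv]: greatest fixpoint, start Z0 = {Halt}, keep only states in Sat with every successor in Z. Already a fixed point.
Sat(AG E[(error & crit) U recv]) = {Halt}
Grant ∉ Sat(AG E[(error & crit) U recv]) = {Halt}, so the formula does not hold at Grant.

No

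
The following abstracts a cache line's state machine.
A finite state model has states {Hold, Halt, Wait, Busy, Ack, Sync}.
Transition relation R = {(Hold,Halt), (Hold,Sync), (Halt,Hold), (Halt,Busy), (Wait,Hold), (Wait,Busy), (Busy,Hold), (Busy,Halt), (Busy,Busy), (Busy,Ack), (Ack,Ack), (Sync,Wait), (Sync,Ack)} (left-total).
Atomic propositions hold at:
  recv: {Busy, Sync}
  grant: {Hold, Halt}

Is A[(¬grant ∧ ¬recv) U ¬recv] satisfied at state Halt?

Sat(¬grant) = {Wait, Busy, Ack, Sync}
Sat(¬recv) = {Hold, Halt, Wait, Ack}
Sat(¬grant ∧ ¬recv) = {Wait, Ack}
A[(¬grant ∧ ¬recv) U ¬recv]: least fixpoint, start Z0 = Sat(¬recv) = {Hold, Halt, Wait, Ack}, add states in Sat(¬grant ∧ ¬recv) with every successor in Z. Already a fixed point.
Sat(A[(¬grant ∧ ¬recv) U ¬recv]) = {Hold, Halt, Wait, Ack}
Halt ∈ Sat(A[(¬grant ∧ ¬recv) U ¬recv]) = {Hold, Halt, Wait, Ack}, so the formula holds at Halt.

Yes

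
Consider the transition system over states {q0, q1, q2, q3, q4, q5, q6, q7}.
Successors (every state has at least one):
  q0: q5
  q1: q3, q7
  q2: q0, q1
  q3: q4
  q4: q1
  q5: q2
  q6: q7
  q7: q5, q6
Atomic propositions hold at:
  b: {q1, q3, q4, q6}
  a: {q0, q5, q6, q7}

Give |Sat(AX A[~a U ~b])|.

3

Sat(~a) = {q1, q2, q3, q4}
Sat(~b) = {q0, q2, q5, q7}
A[~a U ~b]: least fixpoint, start Z0 = Sat(~b) = {q0, q2, q5, q7}, add states in Sat(~a) with every successor in Z. Already a fixed point.
Sat(A[~a U ~b]) = {q0, q2, q5, q7}
Sat(AX A[~a U ~b]) = {s : every successor in {q0, q2, q5, q7}} = {q0, q5, q6}
|Sat(AX A[~a U ~b])| = |{q0, q5, q6}| = 3.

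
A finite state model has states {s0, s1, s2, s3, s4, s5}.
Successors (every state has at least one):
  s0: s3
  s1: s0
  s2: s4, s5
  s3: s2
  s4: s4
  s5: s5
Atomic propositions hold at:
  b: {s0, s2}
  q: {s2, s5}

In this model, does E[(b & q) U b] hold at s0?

Yes

Sat(b & q) = {s2}
E[(b & q) U b]: least fixpoint, start Z0 = Sat(b) = {s0, s2}, add states in Sat(b & q) with some successor in Z. Already a fixed point.
Sat(E[(b & q) U b]) = {s0, s2}
s0 ∈ Sat(E[(b & q) U b]) = {s0, s2}, so the formula holds at s0.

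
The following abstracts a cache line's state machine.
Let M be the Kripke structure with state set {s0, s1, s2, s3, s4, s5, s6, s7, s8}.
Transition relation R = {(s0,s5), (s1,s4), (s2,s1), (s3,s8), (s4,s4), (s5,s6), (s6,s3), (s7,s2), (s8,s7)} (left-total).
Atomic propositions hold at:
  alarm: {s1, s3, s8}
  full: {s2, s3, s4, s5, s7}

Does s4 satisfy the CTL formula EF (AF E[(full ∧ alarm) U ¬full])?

Sat(full ∧ alarm) = {s3}
Sat(¬full) = {s0, s1, s6, s8}
E[(full ∧ alarm) U ¬full]: least fixpoint, start Z0 = Sat(¬full) = {s0, s1, s6, s8}, add states in Sat(full ∧ alarm) with some successor in Z. Z1 = {s0, s1, s3, s6, s8}; fixed.
Sat(E[(full ∧ alarm) U ¬full]) = {s0, s1, s3, s6, s8}
AF E[(full ∧ alarm) U ¬full]: least fixpoint, start Z0 = {s0, s1, s3, s6, s8}, add states with every successor in Z. Z1 = {s0, s1, s2, s3, s5, s6, s8}; Z2 = {s0, s1, s2, s3, s5, s6, s7, s8}; fixed.
Sat(AF E[(full ∧ alarm) U ¬full]) = {s0, s1, s2, s3, s5, s6, s7, s8}
EF (AF E[(full ∧ alarm) U ¬full]): least fixpoint, start Z0 = {s0, s1, s2, s3, s5, s6, s7, s8}, add states with some successor in Z. Already a fixed point.
Sat(EF (AF E[(full ∧ alarm) U ¬full])) = {s0, s1, s2, s3, s5, s6, s7, s8}
s4 ∉ Sat(EF (AF E[(full ∧ alarm) U ¬full])) = {s0, s1, s2, s3, s5, s6, s7, s8}, so the formula does not hold at s4.

No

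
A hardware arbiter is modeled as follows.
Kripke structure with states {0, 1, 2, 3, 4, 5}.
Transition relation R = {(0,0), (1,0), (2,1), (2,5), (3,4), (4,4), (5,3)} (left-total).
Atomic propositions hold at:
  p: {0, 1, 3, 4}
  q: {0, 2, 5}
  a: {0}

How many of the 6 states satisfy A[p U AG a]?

2

AG a: greatest fixpoint, start Z0 = {0}, keep only states in Sat with every successor in Z. Already a fixed point.
Sat(AG a) = {0}
A[p U AG a]: least fixpoint, start Z0 = Sat(AG a) = {0}, add states in Sat(p) with every successor in Z. Z1 = {0, 1}; fixed.
Sat(A[p U AG a]) = {0, 1}
|Sat(A[p U AG a])| = |{0, 1}| = 2.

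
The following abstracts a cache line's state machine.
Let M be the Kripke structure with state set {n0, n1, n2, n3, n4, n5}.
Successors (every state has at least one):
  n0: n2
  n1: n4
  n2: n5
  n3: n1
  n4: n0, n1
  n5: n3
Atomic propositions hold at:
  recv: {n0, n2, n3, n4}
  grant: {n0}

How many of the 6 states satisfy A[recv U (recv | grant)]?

4

Sat(recv | grant) = {n0, n2, n3, n4}
A[recv U (recv | grant)]: least fixpoint, start Z0 = Sat((recv | grant)) = {n0, n2, n3, n4}, add states in Sat(recv) with every successor in Z. Already a fixed point.
Sat(A[recv U (recv | grant)]) = {n0, n2, n3, n4}
|Sat(A[recv U (recv | grant)])| = |{n0, n2, n3, n4}| = 4.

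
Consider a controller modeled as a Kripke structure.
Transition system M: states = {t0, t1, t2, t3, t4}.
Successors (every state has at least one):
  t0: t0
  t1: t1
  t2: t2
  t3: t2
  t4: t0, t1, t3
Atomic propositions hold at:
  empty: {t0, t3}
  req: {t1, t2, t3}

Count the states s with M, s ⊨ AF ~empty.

4

Sat(~empty) = {t1, t2, t4}
AF ~empty: least fixpoint, start Z0 = {t1, t2, t4}, add states with every successor in Z. Z1 = {t1, t2, t3, t4}; fixed.
Sat(AF ~empty) = {t1, t2, t3, t4}
|Sat(AF ~empty)| = |{t1, t2, t3, t4}| = 4.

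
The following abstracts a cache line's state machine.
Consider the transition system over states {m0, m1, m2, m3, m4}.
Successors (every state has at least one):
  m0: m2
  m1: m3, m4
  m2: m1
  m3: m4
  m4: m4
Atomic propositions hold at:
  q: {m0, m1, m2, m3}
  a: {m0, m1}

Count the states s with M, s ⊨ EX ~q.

Sat(~q) = {m4}
Sat(EX ~q) = {s : some successor in {m4}} = {m1, m3, m4}
|Sat(EX ~q)| = |{m1, m3, m4}| = 3.

3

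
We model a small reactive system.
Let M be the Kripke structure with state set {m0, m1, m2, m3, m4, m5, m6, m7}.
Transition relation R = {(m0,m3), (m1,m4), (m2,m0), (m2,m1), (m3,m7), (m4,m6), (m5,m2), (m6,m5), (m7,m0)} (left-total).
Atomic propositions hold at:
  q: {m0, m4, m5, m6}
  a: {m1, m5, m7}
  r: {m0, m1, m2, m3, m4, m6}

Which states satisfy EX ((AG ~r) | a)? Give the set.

Sat(~r) = {m5, m7}
AG ~r: greatest fixpoint, start Z0 = {m5, m7}, keep only states in Sat with every successor in Z. Z1 = ∅; fixed.
Sat(AG ~r) = ∅
Sat((AG ~r) | a) = {m1, m5, m7}
Sat(EX ((AG ~r) | a)) = {s : some successor in {m1, m5, m7}} = {m2, m3, m6}

{m2, m3, m6}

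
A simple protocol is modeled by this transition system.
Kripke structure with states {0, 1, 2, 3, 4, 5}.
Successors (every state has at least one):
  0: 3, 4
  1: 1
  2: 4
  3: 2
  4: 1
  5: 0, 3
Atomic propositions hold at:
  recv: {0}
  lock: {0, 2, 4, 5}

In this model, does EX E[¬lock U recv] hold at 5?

Sat(¬lock) = {1, 3}
E[¬lock U recv]: least fixpoint, start Z0 = Sat(recv) = {0}, add states in Sat(¬lock) with some successor in Z. Already a fixed point.
Sat(E[¬lock U recv]) = {0}
Sat(EX E[¬lock U recv]) = {s : some successor in {0}} = {5}
5 ∈ Sat(EX E[¬lock U recv]) = {5}, so the formula holds at 5.

Yes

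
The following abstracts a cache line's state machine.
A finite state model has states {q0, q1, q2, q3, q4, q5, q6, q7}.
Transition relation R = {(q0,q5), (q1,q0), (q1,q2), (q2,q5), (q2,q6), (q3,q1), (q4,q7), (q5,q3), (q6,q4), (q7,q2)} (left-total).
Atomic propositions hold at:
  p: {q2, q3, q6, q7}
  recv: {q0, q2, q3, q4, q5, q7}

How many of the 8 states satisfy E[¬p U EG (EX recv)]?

Sat(¬p) = {q0, q1, q4, q5}
Sat(EX recv) = {s : some successor in {q0, q2, q3, q4, q5, q7}} = {q0, q1, q2, q4, q5, q6, q7}
EG (EX recv): greatest fixpoint, start Z0 = {q0, q1, q2, q4, q5, q6, q7}, keep only states in Sat with some successor in Z. Z1 = {q0, q1, q2, q4, q6, q7}; Z2 = {q1, q2, q4, q6, q7}; fixed.
Sat(EG (EX recv)) = {q1, q2, q4, q6, q7}
E[¬p U EG (EX recv)]: least fixpoint, start Z0 = Sat(EG (EX recv)) = {q1, q2, q4, q6, q7}, add states in Sat(¬p) with some successor in Z. Already a fixed point.
Sat(E[¬p U EG (EX recv)]) = {q1, q2, q4, q6, q7}
|Sat(E[¬p U EG (EX recv)])| = |{q1, q2, q4, q6, q7}| = 5.

5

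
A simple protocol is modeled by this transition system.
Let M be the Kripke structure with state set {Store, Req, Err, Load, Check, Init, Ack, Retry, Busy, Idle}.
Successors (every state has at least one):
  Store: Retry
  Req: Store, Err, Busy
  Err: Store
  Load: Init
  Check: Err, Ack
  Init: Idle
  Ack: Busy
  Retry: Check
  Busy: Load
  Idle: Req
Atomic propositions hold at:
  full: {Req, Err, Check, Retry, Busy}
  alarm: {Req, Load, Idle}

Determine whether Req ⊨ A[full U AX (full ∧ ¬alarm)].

Sat(¬alarm) = {Store, Err, Check, Init, Ack, Retry, Busy}
Sat(full ∧ ¬alarm) = {Err, Check, Retry, Busy}
Sat(AX (full ∧ ¬alarm)) = {s : every successor in {Err, Check, Retry, Busy}} = {Store, Ack, Retry}
A[full U AX (full ∧ ¬alarm)]: least fixpoint, start Z0 = Sat(AX (full ∧ ¬alarm)) = {Store, Ack, Retry}, add states in Sat(full) with every successor in Z. Z1 = {Store, Err, Ack, Retry}; Z2 = {Store, Err, Check, Ack, Retry}; fixed.
Sat(A[full U AX (full ∧ ¬alarm)]) = {Store, Err, Check, Ack, Retry}
Req ∉ Sat(A[full U AX (full ∧ ¬alarm)]) = {Store, Err, Check, Ack, Retry}, so the formula does not hold at Req.

No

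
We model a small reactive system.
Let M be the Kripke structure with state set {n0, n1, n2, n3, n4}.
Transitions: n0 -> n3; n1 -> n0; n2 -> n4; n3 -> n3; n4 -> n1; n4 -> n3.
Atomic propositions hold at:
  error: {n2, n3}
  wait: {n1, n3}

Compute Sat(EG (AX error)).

Sat(AX error) = {s : every successor in {n2, n3}} = {n0, n3}
EG (AX error): greatest fixpoint, start Z0 = {n0, n3}, keep only states in Sat with some successor in Z. Already a fixed point.
Sat(EG (AX error)) = {n0, n3}

{n0, n3}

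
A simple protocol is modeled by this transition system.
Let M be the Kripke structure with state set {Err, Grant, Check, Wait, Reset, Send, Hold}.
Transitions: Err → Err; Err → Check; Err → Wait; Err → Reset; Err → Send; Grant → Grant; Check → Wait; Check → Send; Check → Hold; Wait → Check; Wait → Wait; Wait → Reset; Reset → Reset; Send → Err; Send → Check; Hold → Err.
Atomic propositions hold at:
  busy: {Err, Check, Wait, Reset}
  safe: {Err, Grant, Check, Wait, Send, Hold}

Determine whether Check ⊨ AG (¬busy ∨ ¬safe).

Sat(¬busy) = {Grant, Send, Hold}
Sat(¬safe) = {Reset}
Sat(¬busy ∨ ¬safe) = {Grant, Reset, Send, Hold}
AG (¬busy ∨ ¬safe): greatest fixpoint, start Z0 = {Grant, Reset, Send, Hold}, keep only states in Sat with every successor in Z. Z1 = {Grant, Reset}; fixed.
Sat(AG (¬busy ∨ ¬safe)) = {Grant, Reset}
Check ∉ Sat(AG (¬busy ∨ ¬safe)) = {Grant, Reset}, so the formula does not hold at Check.

No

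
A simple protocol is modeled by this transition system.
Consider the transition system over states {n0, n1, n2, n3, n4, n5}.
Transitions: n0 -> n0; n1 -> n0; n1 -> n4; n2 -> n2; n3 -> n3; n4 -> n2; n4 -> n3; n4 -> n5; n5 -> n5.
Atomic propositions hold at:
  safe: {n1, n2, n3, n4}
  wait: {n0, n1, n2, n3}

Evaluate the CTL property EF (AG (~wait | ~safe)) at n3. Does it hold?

Sat(~wait) = {n4, n5}
Sat(~safe) = {n0, n5}
Sat(~wait | ~safe) = {n0, n4, n5}
AG (~wait | ~safe): greatest fixpoint, start Z0 = {n0, n4, n5}, keep only states in Sat with every successor in Z. Z1 = {n0, n5}; fixed.
Sat(AG (~wait | ~safe)) = {n0, n5}
EF (AG (~wait | ~safe)): least fixpoint, start Z0 = {n0, n5}, add states with some successor in Z. Z1 = {n0, n1, n4, n5}; fixed.
Sat(EF (AG (~wait | ~safe))) = {n0, n1, n4, n5}
n3 ∉ Sat(EF (AG (~wait | ~safe))) = {n0, n1, n4, n5}, so the formula does not hold at n3.

No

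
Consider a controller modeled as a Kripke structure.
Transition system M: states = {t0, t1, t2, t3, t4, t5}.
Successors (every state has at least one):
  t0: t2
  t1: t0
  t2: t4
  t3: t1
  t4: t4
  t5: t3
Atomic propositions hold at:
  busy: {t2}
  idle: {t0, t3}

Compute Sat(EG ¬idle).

Sat(¬idle) = {t1, t2, t4, t5}
EG ¬idle: greatest fixpoint, start Z0 = {t1, t2, t4, t5}, keep only states in Sat with some successor in Z. Z1 = {t2, t4}; fixed.
Sat(EG ¬idle) = {t2, t4}

{t2, t4}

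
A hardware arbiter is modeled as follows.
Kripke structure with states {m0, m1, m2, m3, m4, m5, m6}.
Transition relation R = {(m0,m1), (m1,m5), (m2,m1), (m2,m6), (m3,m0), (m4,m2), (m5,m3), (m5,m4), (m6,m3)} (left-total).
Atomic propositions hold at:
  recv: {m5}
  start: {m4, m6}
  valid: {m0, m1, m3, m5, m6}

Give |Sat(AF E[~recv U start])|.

3

Sat(~recv) = {m0, m1, m2, m3, m4, m6}
E[~recv U start]: least fixpoint, start Z0 = Sat(start) = {m4, m6}, add states in Sat(~recv) with some successor in Z. Z1 = {m2, m4, m6}; fixed.
Sat(E[~recv U start]) = {m2, m4, m6}
AF E[~recv U start]: least fixpoint, start Z0 = {m2, m4, m6}, add states with every successor in Z. Already a fixed point.
Sat(AF E[~recv U start]) = {m2, m4, m6}
|Sat(AF E[~recv U start])| = |{m2, m4, m6}| = 3.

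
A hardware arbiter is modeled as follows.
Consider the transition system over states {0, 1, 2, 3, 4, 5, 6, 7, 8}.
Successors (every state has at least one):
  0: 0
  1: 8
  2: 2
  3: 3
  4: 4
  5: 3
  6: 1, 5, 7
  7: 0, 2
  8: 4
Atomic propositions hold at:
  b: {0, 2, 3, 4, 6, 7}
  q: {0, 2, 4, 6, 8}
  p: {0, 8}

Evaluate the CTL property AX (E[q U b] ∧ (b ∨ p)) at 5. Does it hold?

E[q U b]: least fixpoint, start Z0 = Sat(b) = {0, 2, 3, 4, 6, 7}, add states in Sat(q) with some successor in Z. Z1 = {0, 2, 3, 4, 6, 7, 8}; fixed.
Sat(E[q U b]) = {0, 2, 3, 4, 6, 7, 8}
Sat(b ∨ p) = {0, 2, 3, 4, 6, 7, 8}
Sat(E[q U b] ∧ (b ∨ p)) = {0, 2, 3, 4, 6, 7, 8}
Sat(AX (E[q U b] ∧ (b ∨ p))) = {s : every successor in {0, 2, 3, 4, 6, 7, 8}} = {0, 1, 2, 3, 4, 5, 7, 8}
5 ∈ Sat(AX (E[q U b] ∧ (b ∨ p))) = {0, 1, 2, 3, 4, 5, 7, 8}, so the formula holds at 5.

Yes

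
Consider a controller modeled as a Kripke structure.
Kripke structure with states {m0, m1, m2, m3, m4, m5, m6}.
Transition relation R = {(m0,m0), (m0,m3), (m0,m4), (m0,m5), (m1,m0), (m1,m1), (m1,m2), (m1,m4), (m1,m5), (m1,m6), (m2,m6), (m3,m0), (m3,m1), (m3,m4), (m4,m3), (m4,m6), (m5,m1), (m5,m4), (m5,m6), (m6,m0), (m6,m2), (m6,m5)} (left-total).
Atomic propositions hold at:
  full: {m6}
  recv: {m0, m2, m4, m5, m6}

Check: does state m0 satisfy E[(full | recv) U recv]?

Sat(full | recv) = {m0, m2, m4, m5, m6}
E[(full | recv) U recv]: least fixpoint, start Z0 = Sat(recv) = {m0, m2, m4, m5, m6}, add states in Sat(full | recv) with some successor in Z. Already a fixed point.
Sat(E[(full | recv) U recv]) = {m0, m2, m4, m5, m6}
m0 ∈ Sat(E[(full | recv) U recv]) = {m0, m2, m4, m5, m6}, so the formula holds at m0.

Yes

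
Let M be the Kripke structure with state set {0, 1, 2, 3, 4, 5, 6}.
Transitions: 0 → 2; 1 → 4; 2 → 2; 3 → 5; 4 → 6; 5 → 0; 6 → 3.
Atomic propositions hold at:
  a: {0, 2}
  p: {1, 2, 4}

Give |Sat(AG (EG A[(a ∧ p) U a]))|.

2

Sat(a ∧ p) = {2}
A[(a ∧ p) U a]: least fixpoint, start Z0 = Sat(a) = {0, 2}, add states in Sat(a ∧ p) with every successor in Z. Already a fixed point.
Sat(A[(a ∧ p) U a]) = {0, 2}
EG A[(a ∧ p) U a]: greatest fixpoint, start Z0 = {0, 2}, keep only states in Sat with some successor in Z. Already a fixed point.
Sat(EG A[(a ∧ p) U a]) = {0, 2}
AG (EG A[(a ∧ p) U a]): greatest fixpoint, start Z0 = {0, 2}, keep only states in Sat with every successor in Z. Already a fixed point.
Sat(AG (EG A[(a ∧ p) U a])) = {0, 2}
|Sat(AG (EG A[(a ∧ p) U a]))| = |{0, 2}| = 2.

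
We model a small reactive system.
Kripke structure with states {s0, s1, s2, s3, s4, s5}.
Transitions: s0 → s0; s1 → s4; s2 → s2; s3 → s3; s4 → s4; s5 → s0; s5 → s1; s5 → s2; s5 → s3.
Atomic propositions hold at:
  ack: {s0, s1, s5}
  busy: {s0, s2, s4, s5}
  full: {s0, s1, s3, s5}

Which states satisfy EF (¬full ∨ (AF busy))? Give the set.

{s0, s1, s2, s4, s5}

Sat(¬full) = {s2, s4}
AF busy: least fixpoint, start Z0 = {s0, s2, s4, s5}, add states with every successor in Z. Z1 = {s0, s1, s2, s4, s5}; fixed.
Sat(AF busy) = {s0, s1, s2, s4, s5}
Sat(¬full ∨ (AF busy)) = {s0, s1, s2, s4, s5}
EF (¬full ∨ (AF busy)): least fixpoint, start Z0 = {s0, s1, s2, s4, s5}, add states with some successor in Z. Already a fixed point.
Sat(EF (¬full ∨ (AF busy))) = {s0, s1, s2, s4, s5}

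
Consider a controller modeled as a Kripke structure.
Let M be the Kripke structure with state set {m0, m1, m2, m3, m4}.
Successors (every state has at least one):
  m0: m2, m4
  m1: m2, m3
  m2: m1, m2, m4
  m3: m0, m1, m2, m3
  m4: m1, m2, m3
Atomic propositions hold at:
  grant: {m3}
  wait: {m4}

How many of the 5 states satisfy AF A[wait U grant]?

A[wait U grant]: least fixpoint, start Z0 = Sat(grant) = {m3}, add states in Sat(wait) with every successor in Z. Already a fixed point.
Sat(A[wait U grant]) = {m3}
AF A[wait U grant]: least fixpoint, start Z0 = {m3}, add states with every successor in Z. Already a fixed point.
Sat(AF A[wait U grant]) = {m3}
|Sat(AF A[wait U grant])| = |{m3}| = 1.

1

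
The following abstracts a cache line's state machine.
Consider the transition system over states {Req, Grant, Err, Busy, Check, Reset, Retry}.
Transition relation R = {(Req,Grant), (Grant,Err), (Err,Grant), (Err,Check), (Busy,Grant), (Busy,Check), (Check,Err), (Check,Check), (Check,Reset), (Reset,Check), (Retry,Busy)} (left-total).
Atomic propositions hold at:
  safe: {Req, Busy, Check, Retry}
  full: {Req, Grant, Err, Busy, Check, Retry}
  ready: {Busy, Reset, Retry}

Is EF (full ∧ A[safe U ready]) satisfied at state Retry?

Yes

A[safe U ready]: least fixpoint, start Z0 = Sat(ready) = {Busy, Reset, Retry}, add states in Sat(safe) with every successor in Z. Already a fixed point.
Sat(A[safe U ready]) = {Busy, Reset, Retry}
Sat(full ∧ A[safe U ready]) = {Busy, Retry}
EF (full ∧ A[safe U ready]): least fixpoint, start Z0 = {Busy, Retry}, add states with some successor in Z. Already a fixed point.
Sat(EF (full ∧ A[safe U ready])) = {Busy, Retry}
Retry ∈ Sat(EF (full ∧ A[safe U ready])) = {Busy, Retry}, so the formula holds at Retry.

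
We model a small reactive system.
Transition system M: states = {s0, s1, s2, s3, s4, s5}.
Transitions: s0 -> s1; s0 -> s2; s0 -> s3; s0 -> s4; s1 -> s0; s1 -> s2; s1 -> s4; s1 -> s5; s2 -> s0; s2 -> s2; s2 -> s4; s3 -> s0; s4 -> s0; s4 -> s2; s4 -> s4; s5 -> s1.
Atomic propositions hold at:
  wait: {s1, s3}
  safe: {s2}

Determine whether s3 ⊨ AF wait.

Yes

AF wait: least fixpoint, start Z0 = {s1, s3}, add states with every successor in Z. Z1 = {s1, s3, s5}; fixed.
Sat(AF wait) = {s1, s3, s5}
s3 ∈ Sat(AF wait) = {s1, s3, s5}, so the formula holds at s3.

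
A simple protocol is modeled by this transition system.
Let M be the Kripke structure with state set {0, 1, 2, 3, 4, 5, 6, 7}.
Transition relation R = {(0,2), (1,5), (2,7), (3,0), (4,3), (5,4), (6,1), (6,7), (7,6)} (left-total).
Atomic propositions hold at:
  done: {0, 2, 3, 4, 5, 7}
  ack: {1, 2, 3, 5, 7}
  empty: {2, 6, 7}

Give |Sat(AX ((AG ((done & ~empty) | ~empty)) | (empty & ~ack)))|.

Sat(~empty) = {0, 1, 3, 4, 5}
Sat(done & ~empty) = {0, 3, 4, 5}
Sat((done & ~empty) | ~empty) = {0, 1, 3, 4, 5}
AG ((done & ~empty) | ~empty): greatest fixpoint, start Z0 = {0, 1, 3, 4, 5}, keep only states in Sat with every successor in Z. Z1 = {1, 3, 4, 5}; Z2 = {1, 4, 5}; Z3 = {1, 5}; Z4 = {1}; Z5 = ∅; fixed.
Sat(AG ((done & ~empty) | ~empty)) = ∅
Sat(~ack) = {0, 4, 6}
Sat(empty & ~ack) = {6}
Sat((AG ((done & ~empty) | ~empty)) | (empty & ~ack)) = {6}
Sat(AX ((AG ((done & ~empty) | ~empty)) | (empty & ~ack))) = {s : every successor in {6}} = {7}
|Sat(AX ((AG ((done & ~empty) | ~empty)) | (empty & ~ack)))| = |{7}| = 1.

1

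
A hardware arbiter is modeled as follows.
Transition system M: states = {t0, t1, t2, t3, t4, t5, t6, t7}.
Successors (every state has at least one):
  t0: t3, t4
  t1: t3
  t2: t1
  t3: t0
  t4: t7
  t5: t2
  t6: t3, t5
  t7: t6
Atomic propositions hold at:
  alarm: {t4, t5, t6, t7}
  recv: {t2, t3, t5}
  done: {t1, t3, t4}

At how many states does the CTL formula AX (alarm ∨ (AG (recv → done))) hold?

Sat(recv → done) = {t0, t1, t3, t4, t6, t7}
AG (recv → done): greatest fixpoint, start Z0 = {t0, t1, t3, t4, t6, t7}, keep only states in Sat with every successor in Z. Z1 = {t0, t1, t3, t4, t7}; Z2 = {t0, t1, t3, t4}; Z3 = {t0, t1, t3}; Z4 = {t1, t3}; Z5 = {t1}; Z6 = ∅; fixed.
Sat(AG (recv → done)) = ∅
Sat(alarm ∨ (AG (recv → done))) = {t4, t5, t6, t7}
Sat(AX (alarm ∨ (AG (recv → done)))) = {s : every successor in {t4, t5, t6, t7}} = {t4, t7}
|Sat(AX (alarm ∨ (AG (recv → done))))| = |{t4, t7}| = 2.

2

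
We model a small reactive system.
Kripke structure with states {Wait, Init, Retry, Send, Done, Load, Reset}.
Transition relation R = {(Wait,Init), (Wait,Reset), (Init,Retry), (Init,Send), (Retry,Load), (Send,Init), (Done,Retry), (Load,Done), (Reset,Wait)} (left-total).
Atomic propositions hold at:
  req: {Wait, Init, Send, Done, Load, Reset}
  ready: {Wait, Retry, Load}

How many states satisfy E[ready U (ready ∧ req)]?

3

Sat(ready ∧ req) = {Wait, Load}
E[ready U (ready ∧ req)]: least fixpoint, start Z0 = Sat((ready ∧ req)) = {Wait, Load}, add states in Sat(ready) with some successor in Z. Z1 = {Wait, Retry, Load}; fixed.
Sat(E[ready U (ready ∧ req)]) = {Wait, Retry, Load}
|Sat(E[ready U (ready ∧ req)])| = |{Wait, Retry, Load}| = 3.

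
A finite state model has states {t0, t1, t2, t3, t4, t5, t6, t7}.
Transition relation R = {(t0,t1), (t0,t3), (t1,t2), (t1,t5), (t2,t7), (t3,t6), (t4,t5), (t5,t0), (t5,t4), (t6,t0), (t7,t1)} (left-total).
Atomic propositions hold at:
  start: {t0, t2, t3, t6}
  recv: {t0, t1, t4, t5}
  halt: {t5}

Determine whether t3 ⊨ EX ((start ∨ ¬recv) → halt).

Sat(¬recv) = {t2, t3, t6, t7}
Sat(start ∨ ¬recv) = {t0, t2, t3, t6, t7}
Sat((start ∨ ¬recv) → halt) = {t1, t4, t5}
Sat(EX ((start ∨ ¬recv) → halt)) = {s : some successor in {t1, t4, t5}} = {t0, t1, t4, t5, t7}
t3 ∉ Sat(EX ((start ∨ ¬recv) → halt)) = {t0, t1, t4, t5, t7}, so the formula does not hold at t3.

No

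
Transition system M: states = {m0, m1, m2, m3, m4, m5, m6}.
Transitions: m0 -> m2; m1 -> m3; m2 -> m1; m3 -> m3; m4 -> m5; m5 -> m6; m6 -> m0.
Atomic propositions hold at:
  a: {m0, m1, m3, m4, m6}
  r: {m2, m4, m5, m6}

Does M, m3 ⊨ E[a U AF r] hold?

AF r: least fixpoint, start Z0 = {m2, m4, m5, m6}, add states with every successor in Z. Z1 = {m0, m2, m4, m5, m6}; fixed.
Sat(AF r) = {m0, m2, m4, m5, m6}
E[a U AF r]: least fixpoint, start Z0 = Sat(AF r) = {m0, m2, m4, m5, m6}, add states in Sat(a) with some successor in Z. Already a fixed point.
Sat(E[a U AF r]) = {m0, m2, m4, m5, m6}
m3 ∉ Sat(E[a U AF r]) = {m0, m2, m4, m5, m6}, so the formula does not hold at m3.

No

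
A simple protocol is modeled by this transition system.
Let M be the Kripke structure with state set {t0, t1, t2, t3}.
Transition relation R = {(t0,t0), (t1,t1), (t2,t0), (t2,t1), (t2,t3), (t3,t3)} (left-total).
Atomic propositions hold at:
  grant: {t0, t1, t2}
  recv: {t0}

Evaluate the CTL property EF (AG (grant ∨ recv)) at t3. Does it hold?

No

Sat(grant ∨ recv) = {t0, t1, t2}
AG (grant ∨ recv): greatest fixpoint, start Z0 = {t0, t1, t2}, keep only states in Sat with every successor in Z. Z1 = {t0, t1}; fixed.
Sat(AG (grant ∨ recv)) = {t0, t1}
EF (AG (grant ∨ recv)): least fixpoint, start Z0 = {t0, t1}, add states with some successor in Z. Z1 = {t0, t1, t2}; fixed.
Sat(EF (AG (grant ∨ recv))) = {t0, t1, t2}
t3 ∉ Sat(EF (AG (grant ∨ recv))) = {t0, t1, t2}, so the formula does not hold at t3.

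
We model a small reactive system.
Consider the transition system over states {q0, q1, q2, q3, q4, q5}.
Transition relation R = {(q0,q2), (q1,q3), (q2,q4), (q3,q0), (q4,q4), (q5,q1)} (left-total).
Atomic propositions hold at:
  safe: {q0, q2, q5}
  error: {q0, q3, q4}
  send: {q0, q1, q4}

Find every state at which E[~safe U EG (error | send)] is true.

Sat(~safe) = {q1, q3, q4}
Sat(error | send) = {q0, q1, q3, q4}
EG (error | send): greatest fixpoint, start Z0 = {q0, q1, q3, q4}, keep only states in Sat with some successor in Z. Z1 = {q1, q3, q4}; Z2 = {q1, q4}; Z3 = {q4}; fixed.
Sat(EG (error | send)) = {q4}
E[~safe U EG (error | send)]: least fixpoint, start Z0 = Sat(EG (error | send)) = {q4}, add states in Sat(~safe) with some successor in Z. Already a fixed point.
Sat(E[~safe U EG (error | send)]) = {q4}

{q4}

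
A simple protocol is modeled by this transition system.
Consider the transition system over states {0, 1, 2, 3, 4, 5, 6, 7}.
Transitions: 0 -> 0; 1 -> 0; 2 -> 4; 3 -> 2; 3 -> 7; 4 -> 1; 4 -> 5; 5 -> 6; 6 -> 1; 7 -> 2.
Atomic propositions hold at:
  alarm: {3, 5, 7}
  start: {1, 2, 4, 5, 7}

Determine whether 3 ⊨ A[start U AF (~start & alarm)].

Yes

Sat(~start) = {0, 3, 6}
Sat(~start & alarm) = {3}
AF (~start & alarm): least fixpoint, start Z0 = {3}, add states with every successor in Z. Already a fixed point.
Sat(AF (~start & alarm)) = {3}
A[start U AF (~start & alarm)]: least fixpoint, start Z0 = Sat(AF (~start & alarm)) = {3}, add states in Sat(start) with every successor in Z. Already a fixed point.
Sat(A[start U AF (~start & alarm)]) = {3}
3 ∈ Sat(A[start U AF (~start & alarm)]) = {3}, so the formula holds at 3.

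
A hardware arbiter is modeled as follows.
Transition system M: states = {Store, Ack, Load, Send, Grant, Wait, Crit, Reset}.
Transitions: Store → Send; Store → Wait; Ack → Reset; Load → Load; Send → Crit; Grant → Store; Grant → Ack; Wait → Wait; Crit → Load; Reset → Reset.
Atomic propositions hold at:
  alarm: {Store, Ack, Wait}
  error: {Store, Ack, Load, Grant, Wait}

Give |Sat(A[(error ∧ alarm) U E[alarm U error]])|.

Sat(error ∧ alarm) = {Store, Ack, Wait}
E[alarm U error]: least fixpoint, start Z0 = Sat(error) = {Store, Ack, Load, Grant, Wait}, add states in Sat(alarm) with some successor in Z. Already a fixed point.
Sat(E[alarm U error]) = {Store, Ack, Load, Grant, Wait}
A[(error ∧ alarm) U E[alarm U error]]: least fixpoint, start Z0 = Sat(E[alarm U error]) = {Store, Ack, Load, Grant, Wait}, add states in Sat(error ∧ alarm) with every successor in Z. Already a fixed point.
Sat(A[(error ∧ alarm) U E[alarm U error]]) = {Store, Ack, Load, Grant, Wait}
|Sat(A[(error ∧ alarm) U E[alarm U error]])| = |{Store, Ack, Load, Grant, Wait}| = 5.

5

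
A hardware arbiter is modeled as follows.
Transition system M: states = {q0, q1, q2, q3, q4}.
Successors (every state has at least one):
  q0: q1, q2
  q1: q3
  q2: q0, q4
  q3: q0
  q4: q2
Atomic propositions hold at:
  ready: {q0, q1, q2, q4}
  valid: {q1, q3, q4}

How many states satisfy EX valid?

Sat(EX valid) = {s : some successor in {q1, q3, q4}} = {q0, q1, q2}
|Sat(EX valid)| = |{q0, q1, q2}| = 3.

3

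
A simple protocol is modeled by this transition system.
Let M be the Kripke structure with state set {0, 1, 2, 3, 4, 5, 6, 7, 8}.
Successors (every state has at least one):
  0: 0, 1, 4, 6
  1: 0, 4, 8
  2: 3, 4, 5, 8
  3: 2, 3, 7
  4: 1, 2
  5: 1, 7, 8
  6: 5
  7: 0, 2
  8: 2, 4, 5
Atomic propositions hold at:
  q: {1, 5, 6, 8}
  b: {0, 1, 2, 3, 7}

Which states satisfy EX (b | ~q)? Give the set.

{0, 1, 2, 3, 4, 5, 7, 8}

Sat(~q) = {0, 2, 3, 4, 7}
Sat(b | ~q) = {0, 1, 2, 3, 4, 7}
Sat(EX (b | ~q)) = {s : some successor in {0, 1, 2, 3, 4, 7}} = {0, 1, 2, 3, 4, 5, 7, 8}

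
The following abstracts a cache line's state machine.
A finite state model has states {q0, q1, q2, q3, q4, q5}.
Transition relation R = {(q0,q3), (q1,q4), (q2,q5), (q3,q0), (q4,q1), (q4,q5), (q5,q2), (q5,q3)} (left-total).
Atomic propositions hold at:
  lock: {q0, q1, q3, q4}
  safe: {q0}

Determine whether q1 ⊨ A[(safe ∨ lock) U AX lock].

Yes

Sat(safe ∨ lock) = {q0, q1, q3, q4}
Sat(AX lock) = {s : every successor in {q0, q1, q3, q4}} = {q0, q1, q3}
A[(safe ∨ lock) U AX lock]: least fixpoint, start Z0 = Sat(AX lock) = {q0, q1, q3}, add states in Sat(safe ∨ lock) with every successor in Z. Already a fixed point.
Sat(A[(safe ∨ lock) U AX lock]) = {q0, q1, q3}
q1 ∈ Sat(A[(safe ∨ lock) U AX lock]) = {q0, q1, q3}, so the formula holds at q1.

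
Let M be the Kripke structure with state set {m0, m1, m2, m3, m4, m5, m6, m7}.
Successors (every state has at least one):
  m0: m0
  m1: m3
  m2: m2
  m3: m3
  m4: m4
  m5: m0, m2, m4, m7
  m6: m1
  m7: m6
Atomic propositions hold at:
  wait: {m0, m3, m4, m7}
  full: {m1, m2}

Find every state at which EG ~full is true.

Sat(~full) = {m0, m3, m4, m5, m6, m7}
EG ~full: greatest fixpoint, start Z0 = {m0, m3, m4, m5, m6, m7}, keep only states in Sat with some successor in Z. Z1 = {m0, m3, m4, m5, m7}; Z2 = {m0, m3, m4, m5}; fixed.
Sat(EG ~full) = {m0, m3, m4, m5}

{m0, m3, m4, m5}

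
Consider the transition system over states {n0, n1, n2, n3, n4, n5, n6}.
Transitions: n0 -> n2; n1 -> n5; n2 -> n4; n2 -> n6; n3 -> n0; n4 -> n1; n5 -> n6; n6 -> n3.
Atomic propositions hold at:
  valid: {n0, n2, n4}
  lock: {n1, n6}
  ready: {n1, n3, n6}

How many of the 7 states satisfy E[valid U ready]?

E[valid U ready]: least fixpoint, start Z0 = Sat(ready) = {n1, n3, n6}, add states in Sat(valid) with some successor in Z. Z1 = {n1, n2, n3, n4, n6}; Z2 = {n0, n1, n2, n3, n4, n6}; fixed.
Sat(E[valid U ready]) = {n0, n1, n2, n3, n4, n6}
|Sat(E[valid U ready])| = |{n0, n1, n2, n3, n4, n6}| = 6.

6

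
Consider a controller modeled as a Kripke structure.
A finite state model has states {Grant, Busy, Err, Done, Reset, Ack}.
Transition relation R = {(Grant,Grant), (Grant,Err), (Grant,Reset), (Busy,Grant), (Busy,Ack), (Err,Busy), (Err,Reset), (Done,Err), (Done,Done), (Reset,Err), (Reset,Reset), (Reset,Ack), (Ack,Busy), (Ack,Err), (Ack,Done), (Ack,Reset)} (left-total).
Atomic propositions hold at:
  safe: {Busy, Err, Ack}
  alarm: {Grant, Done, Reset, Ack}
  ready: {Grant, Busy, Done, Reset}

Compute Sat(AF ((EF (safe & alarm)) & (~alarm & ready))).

{Busy}

Sat(safe & alarm) = {Ack}
EF (safe & alarm): least fixpoint, start Z0 = {Ack}, add states with some successor in Z. Z1 = {Busy, Reset, Ack}; Z2 = {Grant, Busy, Err, Reset, Ack}; Z3 = {Grant, Busy, Err, Done, Reset, Ack}; fixed.
Sat(EF (safe & alarm)) = {Grant, Busy, Err, Done, Reset, Ack}
Sat(~alarm) = {Busy, Err}
Sat(~alarm & ready) = {Busy}
Sat((EF (safe & alarm)) & (~alarm & ready)) = {Busy}
AF ((EF (safe & alarm)) & (~alarm & ready)): least fixpoint, start Z0 = {Busy}, add states with every successor in Z. Already a fixed point.
Sat(AF ((EF (safe & alarm)) & (~alarm & ready))) = {Busy}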